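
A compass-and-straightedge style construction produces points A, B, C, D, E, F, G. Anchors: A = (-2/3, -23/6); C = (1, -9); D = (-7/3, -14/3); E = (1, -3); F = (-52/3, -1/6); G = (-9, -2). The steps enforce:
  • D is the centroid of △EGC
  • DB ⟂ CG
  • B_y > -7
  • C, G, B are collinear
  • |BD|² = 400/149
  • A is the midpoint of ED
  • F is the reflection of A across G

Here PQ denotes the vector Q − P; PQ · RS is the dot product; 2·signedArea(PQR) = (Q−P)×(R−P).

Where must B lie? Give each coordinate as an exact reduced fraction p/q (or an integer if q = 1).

B = (-1463/447, -2686/447)

1. B_x = -1463/447  [C, G, B are collinear ∩ DB ⟂ CG]
2. B_y = -2686/447  [C, G, B are collinear ∩ DB ⟂ CG]
   → B = (-1463/447, -2686/447)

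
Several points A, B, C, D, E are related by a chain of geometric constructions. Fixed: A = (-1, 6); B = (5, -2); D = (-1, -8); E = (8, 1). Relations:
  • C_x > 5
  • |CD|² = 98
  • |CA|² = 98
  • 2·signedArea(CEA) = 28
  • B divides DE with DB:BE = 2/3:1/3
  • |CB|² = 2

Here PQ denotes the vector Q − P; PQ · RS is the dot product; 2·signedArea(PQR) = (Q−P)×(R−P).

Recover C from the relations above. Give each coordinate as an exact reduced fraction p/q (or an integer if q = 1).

C = (6, -1)

1. C_x = 6  [line -5·x + -9·y + 21 = 0 ∩ |CA|² = 98]
2. C_y = -1  [line -5·x + -9·y + 21 = 0 ∩ |CA|² = 98]
   → C = (6, -1)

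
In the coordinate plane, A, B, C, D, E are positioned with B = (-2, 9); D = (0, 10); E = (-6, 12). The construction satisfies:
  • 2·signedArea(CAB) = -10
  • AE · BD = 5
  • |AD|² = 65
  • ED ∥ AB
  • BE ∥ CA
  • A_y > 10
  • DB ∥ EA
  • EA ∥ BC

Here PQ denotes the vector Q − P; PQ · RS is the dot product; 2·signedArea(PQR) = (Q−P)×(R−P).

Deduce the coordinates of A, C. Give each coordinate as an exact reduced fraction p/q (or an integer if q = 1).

A = (-8, 11)
C = (-4, 8)

1. A_x = -8  [ED ∥ AB ∩ DB ∥ EA]
2. A_y = 11  [ED ∥ AB ∩ DB ∥ EA]
   → A = (-8, 11)
3. C_x = -4  [BE ∥ CA ∩ EA ∥ BC]
4. C_y = 8  [BE ∥ CA ∩ EA ∥ BC]
   → C = (-4, 8)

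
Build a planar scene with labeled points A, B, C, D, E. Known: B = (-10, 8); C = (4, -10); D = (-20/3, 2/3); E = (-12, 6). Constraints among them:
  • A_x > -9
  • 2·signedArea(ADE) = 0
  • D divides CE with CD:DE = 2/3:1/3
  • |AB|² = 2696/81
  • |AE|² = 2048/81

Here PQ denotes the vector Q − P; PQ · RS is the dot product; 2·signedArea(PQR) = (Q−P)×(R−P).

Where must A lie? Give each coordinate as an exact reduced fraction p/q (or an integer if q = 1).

1. A_x = -76/9  [line -16/3·x + -16/3·y + -32 = 0 ∩ |AE|² = 2048/81]
2. A_y = 22/9  [line -16/3·x + -16/3·y + -32 = 0 ∩ |AE|² = 2048/81]
   → A = (-76/9, 22/9)

A = (-76/9, 22/9)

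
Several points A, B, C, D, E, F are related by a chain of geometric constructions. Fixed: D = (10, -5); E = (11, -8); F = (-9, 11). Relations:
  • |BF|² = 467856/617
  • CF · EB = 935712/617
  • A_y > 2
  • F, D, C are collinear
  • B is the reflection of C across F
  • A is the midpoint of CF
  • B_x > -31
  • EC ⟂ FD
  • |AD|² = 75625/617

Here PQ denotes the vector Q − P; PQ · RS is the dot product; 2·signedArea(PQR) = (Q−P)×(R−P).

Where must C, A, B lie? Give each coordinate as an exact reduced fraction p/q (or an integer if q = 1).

1. C_x = 7443/617  [F, D, C are collinear ∩ EC ⟂ FD]
2. C_y = -4157/617  [F, D, C are collinear ∩ EC ⟂ FD]
   → C = (7443/617, -4157/617)
3. A_x = 945/617  [A is the midpoint of CF]
4. A_y = 1315/617  [A is the midpoint of CF]
   → A = (945/617, 1315/617)
5. B_x = -18549/617  [B is the reflection of C across F]
6. B_y = 17731/617  [B is the reflection of C across F]
   → B = (-18549/617, 17731/617)

A = (945/617, 1315/617)
B = (-18549/617, 17731/617)
C = (7443/617, -4157/617)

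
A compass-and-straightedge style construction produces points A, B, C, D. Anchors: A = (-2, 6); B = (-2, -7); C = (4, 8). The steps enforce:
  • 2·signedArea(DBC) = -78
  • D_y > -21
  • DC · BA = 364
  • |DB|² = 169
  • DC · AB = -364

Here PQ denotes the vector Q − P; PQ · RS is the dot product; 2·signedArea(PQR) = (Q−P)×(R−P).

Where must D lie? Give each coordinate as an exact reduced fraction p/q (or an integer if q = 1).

D = (-2, -20)

1. D_x = -2  [2·signedArea(DBC) = -78 ∩ DC · AB = -364]
2. D_y = -20  [2·signedArea(DBC) = -78 ∩ DC · AB = -364]
   → D = (-2, -20)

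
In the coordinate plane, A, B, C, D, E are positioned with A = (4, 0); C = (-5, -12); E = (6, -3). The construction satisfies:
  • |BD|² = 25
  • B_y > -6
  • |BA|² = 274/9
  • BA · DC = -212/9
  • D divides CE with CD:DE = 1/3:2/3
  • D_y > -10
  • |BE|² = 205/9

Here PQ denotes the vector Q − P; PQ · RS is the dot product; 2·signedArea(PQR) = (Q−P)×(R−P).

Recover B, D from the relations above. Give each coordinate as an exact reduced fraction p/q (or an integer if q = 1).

1. D_x = -4/3  [D divides CE with CD:DE = 1/3:2/3]
2. D_y = -9  [D divides CE with CD:DE = 1/3:2/3]
   → D = (-4/3, -9)
3. B_x = 5/3  [line 11/3·x + 3·y + 80/9 = 0 ∩ |BE|² = 205/9]
4. B_y = -5  [line 11/3·x + 3·y + 80/9 = 0 ∩ |BE|² = 205/9]
   → B = (5/3, -5)

B = (5/3, -5)
D = (-4/3, -9)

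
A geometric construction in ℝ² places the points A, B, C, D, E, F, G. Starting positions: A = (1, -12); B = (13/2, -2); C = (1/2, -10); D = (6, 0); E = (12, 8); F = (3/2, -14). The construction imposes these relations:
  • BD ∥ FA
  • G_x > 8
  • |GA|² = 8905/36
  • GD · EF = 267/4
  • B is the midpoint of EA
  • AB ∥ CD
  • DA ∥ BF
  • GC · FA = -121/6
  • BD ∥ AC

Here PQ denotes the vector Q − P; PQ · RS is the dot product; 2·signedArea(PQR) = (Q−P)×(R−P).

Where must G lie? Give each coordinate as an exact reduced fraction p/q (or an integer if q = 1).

1. G_x = 49/6  [GC · FA = -121/6 ∩ GD · EF = 267/4]
2. G_y = 2  [GC · FA = -121/6 ∩ GD · EF = 267/4]
   → G = (49/6, 2)

G = (49/6, 2)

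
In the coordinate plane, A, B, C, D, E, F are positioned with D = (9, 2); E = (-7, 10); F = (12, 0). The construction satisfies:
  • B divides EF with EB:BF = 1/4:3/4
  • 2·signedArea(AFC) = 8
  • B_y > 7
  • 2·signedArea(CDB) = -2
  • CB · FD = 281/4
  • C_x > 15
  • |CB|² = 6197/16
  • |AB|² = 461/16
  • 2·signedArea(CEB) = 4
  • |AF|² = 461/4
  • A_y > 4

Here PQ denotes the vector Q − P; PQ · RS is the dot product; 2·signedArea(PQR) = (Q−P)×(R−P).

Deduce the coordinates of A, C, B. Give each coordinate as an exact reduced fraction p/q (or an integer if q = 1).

1. B_x = -9/4  [B divides EF with EB:BF = 1/4:3/4]
2. B_y = 15/2  [B divides EF with EB:BF = 1/4:3/4]
   → B = (-9/4, 15/2)
3. C_x = 31/2  [2·signedArea(CEB) = 4 ∩ CB · FD = 281/4]
4. C_y = -1  [2·signedArea(CEB) = 4 ∩ CB · FD = 281/4]
   → C = (31/2, -1)
5. A_x = 5/2  [line 1·x + 7/2·y + -20 = 0 ∩ |AF|² = 461/4]
6. A_y = 5  [line 1·x + 7/2·y + -20 = 0 ∩ |AF|² = 461/4]
   → A = (5/2, 5)

A = (5/2, 5)
B = (-9/4, 15/2)
C = (31/2, -1)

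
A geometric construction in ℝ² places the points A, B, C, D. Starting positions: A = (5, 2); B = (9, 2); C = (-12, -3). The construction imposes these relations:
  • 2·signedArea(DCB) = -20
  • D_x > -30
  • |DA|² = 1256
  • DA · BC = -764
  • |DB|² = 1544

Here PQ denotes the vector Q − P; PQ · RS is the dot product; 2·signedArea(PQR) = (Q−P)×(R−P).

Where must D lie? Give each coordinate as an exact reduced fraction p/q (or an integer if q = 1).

D = (-29, -8)

1. D_x = -29  [2·signedArea(DCB) = -20 ∩ DA · BC = -764]
2. D_y = -8  [2·signedArea(DCB) = -20 ∩ DA · BC = -764]
   → D = (-29, -8)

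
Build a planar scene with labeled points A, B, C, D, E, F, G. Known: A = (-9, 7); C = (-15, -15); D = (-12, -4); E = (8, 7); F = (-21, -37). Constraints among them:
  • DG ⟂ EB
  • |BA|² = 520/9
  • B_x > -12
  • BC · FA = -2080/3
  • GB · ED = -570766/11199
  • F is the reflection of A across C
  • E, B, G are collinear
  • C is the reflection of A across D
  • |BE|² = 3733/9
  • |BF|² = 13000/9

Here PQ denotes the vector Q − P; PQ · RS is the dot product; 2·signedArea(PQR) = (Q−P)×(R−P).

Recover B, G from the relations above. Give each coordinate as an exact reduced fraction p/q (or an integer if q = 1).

1. B_x = -11  [line -12·x + -44·y + -440/3 = 0 ∩ |BF|² = 13000/9]
2. B_y = -1/3  [line -12·x + -44·y + -440/3 = 0 ∩ |BF|² = 13000/9]
   → B = (-11, -1/3)
3. G_x = -48910/3733  [E, B, G are collinear ∩ DG ⟂ EB]
4. G_y = -4273/3733  [E, B, G are collinear ∩ DG ⟂ EB]
   → G = (-48910/3733, -4273/3733)

B = (-11, -1/3)
G = (-48910/3733, -4273/3733)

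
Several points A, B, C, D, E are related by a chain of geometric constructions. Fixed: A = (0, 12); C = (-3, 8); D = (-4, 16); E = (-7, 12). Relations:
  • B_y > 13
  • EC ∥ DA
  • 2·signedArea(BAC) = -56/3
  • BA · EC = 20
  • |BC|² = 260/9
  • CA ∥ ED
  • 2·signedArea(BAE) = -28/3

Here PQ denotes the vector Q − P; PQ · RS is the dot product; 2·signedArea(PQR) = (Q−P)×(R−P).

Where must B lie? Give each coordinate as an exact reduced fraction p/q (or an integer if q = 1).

1. B_x = -11/3  [2·signedArea(BAC) = -56/3 ∩ 2·signedArea(BAE) = -28/3]
2. B_y = 40/3  [2·signedArea(BAC) = -56/3 ∩ 2·signedArea(BAE) = -28/3]
   → B = (-11/3, 40/3)

B = (-11/3, 40/3)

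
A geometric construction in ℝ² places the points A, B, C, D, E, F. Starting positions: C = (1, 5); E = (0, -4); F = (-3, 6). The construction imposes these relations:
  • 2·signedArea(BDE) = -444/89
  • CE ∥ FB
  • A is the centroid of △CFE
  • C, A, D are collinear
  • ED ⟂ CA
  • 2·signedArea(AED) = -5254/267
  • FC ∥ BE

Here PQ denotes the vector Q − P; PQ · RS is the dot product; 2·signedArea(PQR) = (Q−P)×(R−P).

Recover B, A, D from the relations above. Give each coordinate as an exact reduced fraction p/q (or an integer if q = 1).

A = (-2/3, 7/3)
B = (-4, -3)
D = (-296/89, -171/89)

1. B_x = -4  [FC ∥ BE ∩ CE ∥ FB]
2. B_y = -3  [FC ∥ BE ∩ CE ∥ FB]
   → B = (-4, -3)
3. A_x = -2/3  [A is the centroid of △CFE]
4. A_y = 7/3  [A is the centroid of △CFE]
   → A = (-2/3, 7/3)
5. D_x = -296/89  [C, A, D are collinear ∩ ED ⟂ CA]
6. D_y = -171/89  [C, A, D are collinear ∩ ED ⟂ CA]
   → D = (-296/89, -171/89)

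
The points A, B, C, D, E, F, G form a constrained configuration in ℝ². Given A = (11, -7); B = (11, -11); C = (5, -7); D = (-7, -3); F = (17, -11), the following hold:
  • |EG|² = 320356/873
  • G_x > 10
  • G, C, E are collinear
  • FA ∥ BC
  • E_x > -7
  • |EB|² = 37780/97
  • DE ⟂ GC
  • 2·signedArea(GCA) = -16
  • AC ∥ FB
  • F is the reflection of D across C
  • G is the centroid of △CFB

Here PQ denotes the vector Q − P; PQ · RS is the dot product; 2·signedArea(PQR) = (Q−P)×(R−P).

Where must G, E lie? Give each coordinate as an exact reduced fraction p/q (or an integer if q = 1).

1. G_x = 11  [G is the centroid of △CFB]
2. G_y = -29/3  [G is the centroid of △CFB]
   → G = (11, -29/3)
3. E_x = -631/97  [G, C, E are collinear ∩ DE ⟂ GC]
4. E_y = -183/97  [G, C, E are collinear ∩ DE ⟂ GC]
   → E = (-631/97, -183/97)

E = (-631/97, -183/97)
G = (11, -29/3)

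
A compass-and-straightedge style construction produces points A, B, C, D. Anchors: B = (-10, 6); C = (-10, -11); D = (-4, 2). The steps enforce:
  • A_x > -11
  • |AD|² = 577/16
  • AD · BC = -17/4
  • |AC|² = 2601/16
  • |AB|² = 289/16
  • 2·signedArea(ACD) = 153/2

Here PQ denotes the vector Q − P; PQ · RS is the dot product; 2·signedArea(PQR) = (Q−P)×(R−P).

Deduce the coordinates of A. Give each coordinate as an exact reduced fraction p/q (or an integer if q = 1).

1. A_x = -10  [2·signedArea(ACD) = 153/2 ∩ AD · BC = -17/4]
2. A_y = 7/4  [2·signedArea(ACD) = 153/2 ∩ AD · BC = -17/4]
   → A = (-10, 7/4)

A = (-10, 7/4)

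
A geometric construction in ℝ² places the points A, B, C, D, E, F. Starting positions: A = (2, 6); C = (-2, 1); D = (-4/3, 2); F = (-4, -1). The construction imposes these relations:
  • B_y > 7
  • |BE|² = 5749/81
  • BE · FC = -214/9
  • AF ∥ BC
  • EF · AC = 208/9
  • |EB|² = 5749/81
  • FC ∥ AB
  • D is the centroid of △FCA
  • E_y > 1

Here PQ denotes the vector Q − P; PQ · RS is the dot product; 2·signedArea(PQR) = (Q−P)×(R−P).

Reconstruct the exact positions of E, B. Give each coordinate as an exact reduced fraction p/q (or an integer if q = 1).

B = (4, 8)
E = (-14/9, 5/3)

1. B_x = 4  [AF ∥ BC ∩ FC ∥ AB]
2. B_y = 8  [AF ∥ BC ∩ FC ∥ AB]
   → B = (4, 8)
3. E_x = -14/9  [EF · AC = 208/9 ∩ BE · FC = -214/9]
4. E_y = 5/3  [EF · AC = 208/9 ∩ BE · FC = -214/9]
   → E = (-14/9, 5/3)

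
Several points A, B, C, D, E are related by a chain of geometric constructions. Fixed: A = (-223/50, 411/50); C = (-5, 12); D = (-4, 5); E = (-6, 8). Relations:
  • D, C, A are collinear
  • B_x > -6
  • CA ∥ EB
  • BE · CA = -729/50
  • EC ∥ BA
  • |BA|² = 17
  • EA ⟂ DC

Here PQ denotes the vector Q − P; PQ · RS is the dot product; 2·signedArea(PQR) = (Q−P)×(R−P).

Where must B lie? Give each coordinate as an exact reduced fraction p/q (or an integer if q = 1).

1. B_x = -273/50  [EC ∥ BA ∩ CA ∥ EB]
2. B_y = 211/50  [EC ∥ BA ∩ CA ∥ EB]
   → B = (-273/50, 211/50)

B = (-273/50, 211/50)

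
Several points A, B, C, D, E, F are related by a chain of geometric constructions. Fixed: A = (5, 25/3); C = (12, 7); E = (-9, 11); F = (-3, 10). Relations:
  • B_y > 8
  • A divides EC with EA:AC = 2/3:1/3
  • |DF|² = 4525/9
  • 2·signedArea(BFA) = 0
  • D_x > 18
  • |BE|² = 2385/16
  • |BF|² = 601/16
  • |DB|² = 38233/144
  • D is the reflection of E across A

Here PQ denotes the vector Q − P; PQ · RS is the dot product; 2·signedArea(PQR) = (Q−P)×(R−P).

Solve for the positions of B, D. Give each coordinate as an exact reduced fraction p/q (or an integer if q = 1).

1. D_x = 19  [D is the reflection of E across A]
2. D_y = 17/3  [D is the reflection of E across A]
   → D = (19, 17/3)
3. B_x = 3  [line 5/3·x + 8·y + -75 = 0 ∩ |DB|² = 38233/144]
4. B_y = 35/4  [line 5/3·x + 8·y + -75 = 0 ∩ |DB|² = 38233/144]
   → B = (3, 35/4)

B = (3, 35/4)
D = (19, 17/3)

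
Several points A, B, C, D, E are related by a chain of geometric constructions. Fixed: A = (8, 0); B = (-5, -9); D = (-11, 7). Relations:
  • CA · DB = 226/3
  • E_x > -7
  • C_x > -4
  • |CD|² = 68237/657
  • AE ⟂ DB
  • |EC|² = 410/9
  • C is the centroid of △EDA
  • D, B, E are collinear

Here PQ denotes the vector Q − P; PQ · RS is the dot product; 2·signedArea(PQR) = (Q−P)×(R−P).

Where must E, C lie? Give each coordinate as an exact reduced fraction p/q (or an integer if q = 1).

C = (-683/219, 118/219)
E = (-464/73, -393/73)

1. E_x = -464/73  [D, B, E are collinear ∩ AE ⟂ DB]
2. E_y = -393/73  [D, B, E are collinear ∩ AE ⟂ DB]
   → E = (-464/73, -393/73)
3. C_x = -683/219  [C is the centroid of △EDA]
4. C_y = 118/219  [C is the centroid of △EDA]
   → C = (-683/219, 118/219)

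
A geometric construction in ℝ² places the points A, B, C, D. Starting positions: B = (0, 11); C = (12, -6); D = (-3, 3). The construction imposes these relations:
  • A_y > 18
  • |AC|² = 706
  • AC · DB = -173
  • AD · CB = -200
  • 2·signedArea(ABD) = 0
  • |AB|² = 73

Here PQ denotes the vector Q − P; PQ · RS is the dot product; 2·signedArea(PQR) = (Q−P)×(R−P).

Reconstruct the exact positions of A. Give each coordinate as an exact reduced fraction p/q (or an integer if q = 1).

A = (3, 19)

1. A_x = 3  [2·signedArea(ABD) = 0 ∩ AD · CB = -200]
2. A_y = 19  [2·signedArea(ABD) = 0 ∩ AD · CB = -200]
   → A = (3, 19)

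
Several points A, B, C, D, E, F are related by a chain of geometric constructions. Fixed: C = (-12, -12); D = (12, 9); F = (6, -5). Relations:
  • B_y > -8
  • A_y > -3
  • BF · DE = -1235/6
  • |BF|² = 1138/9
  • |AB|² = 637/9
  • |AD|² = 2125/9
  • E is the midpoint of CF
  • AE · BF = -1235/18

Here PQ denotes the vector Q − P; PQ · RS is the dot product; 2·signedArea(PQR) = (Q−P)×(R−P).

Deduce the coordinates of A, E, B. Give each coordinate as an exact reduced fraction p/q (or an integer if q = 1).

A = (2, -8/3)
B = (-5, -22/3)
E = (-3, -17/2)

1. E_x = -3  [E is the midpoint of CF]
2. E_y = -17/2  [E is the midpoint of CF]
   → E = (-3, -17/2)
3. B_x = -5  [line 15·x + 35/2·y + 610/3 = 0 ∩ |BF|² = 1138/9]
4. B_y = -22/3  [line 15·x + 35/2·y + 610/3 = 0 ∩ |BF|² = 1138/9]
   → B = (-5, -22/3)
5. A_x = 2  [line -11·x + -7/3·y + 142/9 = 0 ∩ |AB|² = 637/9]
6. A_y = -8/3  [line -11·x + -7/3·y + 142/9 = 0 ∩ |AB|² = 637/9]
   → A = (2, -8/3)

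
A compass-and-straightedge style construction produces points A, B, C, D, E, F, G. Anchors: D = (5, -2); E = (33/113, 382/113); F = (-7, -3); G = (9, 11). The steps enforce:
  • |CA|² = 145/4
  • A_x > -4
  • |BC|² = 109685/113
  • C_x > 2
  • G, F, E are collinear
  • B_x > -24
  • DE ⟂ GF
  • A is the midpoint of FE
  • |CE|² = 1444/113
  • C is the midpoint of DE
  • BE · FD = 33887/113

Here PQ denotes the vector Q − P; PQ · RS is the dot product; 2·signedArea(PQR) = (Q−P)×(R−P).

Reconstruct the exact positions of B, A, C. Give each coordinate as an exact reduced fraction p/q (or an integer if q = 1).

1. A_x = -379/113  [A is the midpoint of FE]
2. A_y = 43/226  [A is the midpoint of FE]
   → A = (-379/113, 43/226)
3. C_x = 299/113  [C is the midpoint of DE]
4. C_y = 78/113  [C is the midpoint of DE]
   → C = (299/113, 78/113)
5. B_x = -23  [line -12·x + -1·y + -293 = 0 ∩ |BC|² = 109685/113]
6. B_y = -17  [line -12·x + -1·y + -293 = 0 ∩ |BC|² = 109685/113]
   → B = (-23, -17)

A = (-379/113, 43/226)
B = (-23, -17)
C = (299/113, 78/113)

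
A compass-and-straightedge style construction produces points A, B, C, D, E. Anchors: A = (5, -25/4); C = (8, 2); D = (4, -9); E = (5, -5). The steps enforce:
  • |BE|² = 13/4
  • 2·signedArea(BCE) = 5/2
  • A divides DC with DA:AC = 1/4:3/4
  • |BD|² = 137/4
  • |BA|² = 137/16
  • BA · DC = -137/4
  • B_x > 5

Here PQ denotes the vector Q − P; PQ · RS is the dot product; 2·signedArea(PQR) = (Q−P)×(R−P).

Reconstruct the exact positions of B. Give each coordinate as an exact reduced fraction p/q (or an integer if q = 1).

1. B_x = 6  [2·signedArea(BCE) = 5/2 ∩ BA · DC = -137/4]
2. B_y = -7/2  [2·signedArea(BCE) = 5/2 ∩ BA · DC = -137/4]
   → B = (6, -7/2)

B = (6, -7/2)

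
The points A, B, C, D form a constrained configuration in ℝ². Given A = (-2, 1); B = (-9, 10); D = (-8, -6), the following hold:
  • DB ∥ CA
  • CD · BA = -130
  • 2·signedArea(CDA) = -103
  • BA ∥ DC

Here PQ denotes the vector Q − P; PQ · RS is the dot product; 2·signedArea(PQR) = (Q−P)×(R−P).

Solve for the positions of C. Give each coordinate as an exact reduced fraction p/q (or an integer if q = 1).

1. C_x = -1  [DB ∥ CA ∩ BA ∥ DC]
2. C_y = -15  [DB ∥ CA ∩ BA ∥ DC]
   → C = (-1, -15)

C = (-1, -15)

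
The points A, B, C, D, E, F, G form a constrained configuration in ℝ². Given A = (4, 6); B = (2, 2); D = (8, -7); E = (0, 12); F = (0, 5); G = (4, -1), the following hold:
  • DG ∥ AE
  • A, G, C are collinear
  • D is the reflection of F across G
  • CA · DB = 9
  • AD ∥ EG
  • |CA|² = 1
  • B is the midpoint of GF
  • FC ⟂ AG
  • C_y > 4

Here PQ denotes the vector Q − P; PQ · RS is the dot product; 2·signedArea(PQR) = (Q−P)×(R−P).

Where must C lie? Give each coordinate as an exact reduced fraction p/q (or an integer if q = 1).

1. C_x = 4  [A, G, C are collinear ∩ FC ⟂ AG]
2. C_y = 5  [A, G, C are collinear ∩ FC ⟂ AG]
   → C = (4, 5)

C = (4, 5)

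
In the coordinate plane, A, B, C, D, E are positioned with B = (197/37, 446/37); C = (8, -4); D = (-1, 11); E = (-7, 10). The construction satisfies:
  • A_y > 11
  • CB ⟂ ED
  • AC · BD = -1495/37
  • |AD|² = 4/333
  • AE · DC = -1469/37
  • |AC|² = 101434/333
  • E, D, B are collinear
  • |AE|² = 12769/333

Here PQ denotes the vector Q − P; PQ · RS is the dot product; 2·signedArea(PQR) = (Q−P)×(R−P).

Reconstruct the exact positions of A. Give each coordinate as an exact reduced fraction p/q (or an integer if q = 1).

1. A_x = -33/37  [AC · BD = -1495/37 ∩ AE · DC = -1469/37]
2. A_y = 1223/111  [AC · BD = -1495/37 ∩ AE · DC = -1469/37]
   → A = (-33/37, 1223/111)

A = (-33/37, 1223/111)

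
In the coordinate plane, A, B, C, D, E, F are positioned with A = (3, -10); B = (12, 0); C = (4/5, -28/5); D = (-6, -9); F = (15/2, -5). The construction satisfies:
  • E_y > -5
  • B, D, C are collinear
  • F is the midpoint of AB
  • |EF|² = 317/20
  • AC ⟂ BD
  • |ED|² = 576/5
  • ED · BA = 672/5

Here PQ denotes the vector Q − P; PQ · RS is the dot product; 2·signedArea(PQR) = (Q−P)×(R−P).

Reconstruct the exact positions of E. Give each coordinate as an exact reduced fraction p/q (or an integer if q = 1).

E = (18/5, -21/5)

1. E_x = 18/5  [line 9·x + 10·y + 48/5 = 0 ∩ |EF|² = 317/20]
2. E_y = -21/5  [line 9·x + 10·y + 48/5 = 0 ∩ |EF|² = 317/20]
   → E = (18/5, -21/5)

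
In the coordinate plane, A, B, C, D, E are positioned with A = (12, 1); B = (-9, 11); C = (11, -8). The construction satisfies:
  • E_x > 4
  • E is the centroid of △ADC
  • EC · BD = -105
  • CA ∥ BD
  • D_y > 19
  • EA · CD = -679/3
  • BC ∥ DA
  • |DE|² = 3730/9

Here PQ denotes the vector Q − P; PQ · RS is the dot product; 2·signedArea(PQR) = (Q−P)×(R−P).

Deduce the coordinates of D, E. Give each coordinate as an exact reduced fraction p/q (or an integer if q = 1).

D = (-8, 20)
E = (5, 13/3)

1. D_x = -8  [BC ∥ DA ∩ CA ∥ BD]
2. D_y = 20  [BC ∥ DA ∩ CA ∥ BD]
   → D = (-8, 20)
3. E_x = 5  [E is the centroid of △ADC]
4. E_y = 13/3  [E is the centroid of △ADC]
   → E = (5, 13/3)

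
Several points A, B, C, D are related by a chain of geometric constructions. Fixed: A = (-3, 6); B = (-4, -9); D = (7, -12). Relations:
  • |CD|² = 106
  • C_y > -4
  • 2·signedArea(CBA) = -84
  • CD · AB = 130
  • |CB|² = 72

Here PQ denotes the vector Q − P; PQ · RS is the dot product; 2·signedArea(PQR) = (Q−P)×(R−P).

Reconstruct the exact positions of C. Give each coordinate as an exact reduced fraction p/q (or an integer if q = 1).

C = (2, -3)

1. C_x = 2  [2·signedArea(CBA) = -84 ∩ CD · AB = 130]
2. C_y = -3  [2·signedArea(CBA) = -84 ∩ CD · AB = 130]
   → C = (2, -3)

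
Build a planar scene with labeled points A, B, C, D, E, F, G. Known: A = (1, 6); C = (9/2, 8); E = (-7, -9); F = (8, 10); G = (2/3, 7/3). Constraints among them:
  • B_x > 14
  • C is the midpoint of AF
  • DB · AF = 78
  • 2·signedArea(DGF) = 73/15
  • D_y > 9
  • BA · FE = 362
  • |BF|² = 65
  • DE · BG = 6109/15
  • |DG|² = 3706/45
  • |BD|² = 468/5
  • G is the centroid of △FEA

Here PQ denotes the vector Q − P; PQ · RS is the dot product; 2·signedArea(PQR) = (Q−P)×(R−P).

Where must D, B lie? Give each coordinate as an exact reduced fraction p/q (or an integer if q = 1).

B = (15, 14)
D = (33/5, 46/5)

1. D_x = 33/5  [line -23/3·x + 22/3·y + -253/15 = 0 ∩ |DG|² = 3706/45]
2. D_y = 46/5  [line -23/3·x + 22/3·y + -253/15 = 0 ∩ |DG|² = 3706/45]
   → D = (33/5, 46/5)
3. B_x = 15  [DB · AF = 78 ∩ BA · FE = 362]
4. B_y = 14  [DB · AF = 78 ∩ BA · FE = 362]
   → B = (15, 14)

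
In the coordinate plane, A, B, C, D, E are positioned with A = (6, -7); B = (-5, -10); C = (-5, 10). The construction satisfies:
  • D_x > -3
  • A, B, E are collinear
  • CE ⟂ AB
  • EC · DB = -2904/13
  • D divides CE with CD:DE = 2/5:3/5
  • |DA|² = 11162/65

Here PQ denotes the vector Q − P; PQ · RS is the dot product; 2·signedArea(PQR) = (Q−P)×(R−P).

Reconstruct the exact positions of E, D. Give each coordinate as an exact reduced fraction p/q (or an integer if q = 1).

D = (-193/65, 166/65)
E = (1/13, -112/13)

1. E_x = 1/13  [A, B, E are collinear ∩ CE ⟂ AB]
2. E_y = -112/13  [A, B, E are collinear ∩ CE ⟂ AB]
   → E = (1/13, -112/13)
3. D_x = -193/65  [D divides CE with CD:DE = 2/5:3/5]
4. D_y = 166/65  [D divides CE with CD:DE = 2/5:3/5]
   → D = (-193/65, 166/65)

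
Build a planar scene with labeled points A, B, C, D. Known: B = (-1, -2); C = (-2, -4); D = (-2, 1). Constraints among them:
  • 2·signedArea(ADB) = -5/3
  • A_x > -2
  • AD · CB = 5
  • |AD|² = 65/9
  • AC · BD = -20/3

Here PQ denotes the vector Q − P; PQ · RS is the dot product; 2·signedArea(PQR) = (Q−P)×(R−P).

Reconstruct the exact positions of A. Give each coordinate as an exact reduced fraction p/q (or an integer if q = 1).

A = (-5/3, -5/3)

1. A_x = -5/3  [AD · CB = 5 ∩ 2·signedArea(ADB) = -5/3]
2. A_y = -5/3  [AD · CB = 5 ∩ 2·signedArea(ADB) = -5/3]
   → A = (-5/3, -5/3)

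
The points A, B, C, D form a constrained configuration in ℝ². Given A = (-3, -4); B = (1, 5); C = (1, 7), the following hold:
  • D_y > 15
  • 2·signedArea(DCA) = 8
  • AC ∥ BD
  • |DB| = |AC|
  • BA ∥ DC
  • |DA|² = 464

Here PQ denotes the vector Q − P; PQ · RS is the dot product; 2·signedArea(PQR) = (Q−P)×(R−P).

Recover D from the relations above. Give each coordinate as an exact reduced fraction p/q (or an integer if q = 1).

1. D_x = 5  [BA ∥ DC ∩ AC ∥ BD]
2. D_y = 16  [BA ∥ DC ∩ AC ∥ BD]
   → D = (5, 16)

D = (5, 16)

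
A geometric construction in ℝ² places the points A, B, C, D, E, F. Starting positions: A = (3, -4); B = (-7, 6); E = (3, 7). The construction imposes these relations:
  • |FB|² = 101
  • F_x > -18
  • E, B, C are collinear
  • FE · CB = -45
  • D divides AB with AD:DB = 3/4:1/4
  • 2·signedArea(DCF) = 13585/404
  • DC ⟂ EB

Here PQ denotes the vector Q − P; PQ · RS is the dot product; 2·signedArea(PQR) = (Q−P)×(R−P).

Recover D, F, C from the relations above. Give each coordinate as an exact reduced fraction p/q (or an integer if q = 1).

1. D_x = -9/2  [D divides AB with AD:DB = 3/4:1/4]
2. D_y = 7/2  [D divides AB with AD:DB = 3/4:1/4]
   → D = (-9/2, 7/2)
3. C_x = -482/101  [E, B, C are collinear ∩ DC ⟂ EB]
4. C_y = 1257/202  [E, B, C are collinear ∩ DC ⟂ EB]
   → C = (-482/101, 1257/202)
5. F_x = -17  [line 225/101·x + 45/202·y + 7425/202 = 0 ∩ |FB|² = 101]
6. F_y = 5  [line 225/101·x + 45/202·y + 7425/202 = 0 ∩ |FB|² = 101]
   → F = (-17, 5)

C = (-482/101, 1257/202)
D = (-9/2, 7/2)
F = (-17, 5)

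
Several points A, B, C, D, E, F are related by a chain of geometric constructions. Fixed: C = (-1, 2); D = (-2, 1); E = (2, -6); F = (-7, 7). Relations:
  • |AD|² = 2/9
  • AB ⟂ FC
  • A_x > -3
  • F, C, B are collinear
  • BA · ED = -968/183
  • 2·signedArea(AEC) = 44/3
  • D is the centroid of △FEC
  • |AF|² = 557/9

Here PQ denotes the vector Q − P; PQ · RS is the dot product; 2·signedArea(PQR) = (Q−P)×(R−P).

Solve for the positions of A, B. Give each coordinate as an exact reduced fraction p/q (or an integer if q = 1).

1. A_x = -7/3  [line -8·x + -3·y + -50/3 = 0 ∩ |AF|² = 557/9]
2. A_y = 2/3  [line -8·x + -3·y + -50/3 = 0 ∩ |AF|² = 557/9]
   → A = (-7/3, 2/3)
3. B_x = -69/61  [F, C, B are collinear ∩ AB ⟂ FC]
4. B_y = 386/183  [F, C, B are collinear ∩ AB ⟂ FC]
   → B = (-69/61, 386/183)

A = (-7/3, 2/3)
B = (-69/61, 386/183)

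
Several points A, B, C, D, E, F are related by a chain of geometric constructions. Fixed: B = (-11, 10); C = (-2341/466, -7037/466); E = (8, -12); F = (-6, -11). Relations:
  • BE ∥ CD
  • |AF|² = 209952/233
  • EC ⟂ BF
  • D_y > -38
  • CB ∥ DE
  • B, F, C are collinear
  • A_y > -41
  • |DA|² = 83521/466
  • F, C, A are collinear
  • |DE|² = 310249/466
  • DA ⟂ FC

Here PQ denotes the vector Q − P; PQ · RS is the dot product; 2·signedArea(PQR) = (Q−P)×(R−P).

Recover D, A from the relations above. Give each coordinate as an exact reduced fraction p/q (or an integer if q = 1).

A = (222/233, -9367/233)
D = (6513/466, -17289/466)

1. D_x = 6513/466  [CB ∥ DE ∩ BE ∥ CD]
2. D_y = -17289/466  [CB ∥ DE ∩ BE ∥ CD]
   → D = (6513/466, -17289/466)
3. A_x = 222/233  [F, C, A are collinear ∩ DA ⟂ FC]
4. A_y = -9367/233  [F, C, A are collinear ∩ DA ⟂ FC]
   → A = (222/233, -9367/233)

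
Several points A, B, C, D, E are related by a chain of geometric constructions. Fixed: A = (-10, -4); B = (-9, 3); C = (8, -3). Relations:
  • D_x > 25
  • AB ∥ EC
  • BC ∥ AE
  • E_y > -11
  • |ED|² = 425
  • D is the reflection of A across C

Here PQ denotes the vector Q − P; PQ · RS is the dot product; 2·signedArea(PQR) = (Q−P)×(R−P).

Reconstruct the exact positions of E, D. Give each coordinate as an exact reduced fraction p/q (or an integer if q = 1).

1. E_x = 7  [AB ∥ EC ∩ BC ∥ AE]
2. E_y = -10  [AB ∥ EC ∩ BC ∥ AE]
   → E = (7, -10)
3. D_x = 26  [D is the reflection of A across C]
4. D_y = -2  [D is the reflection of A across C]
   → D = (26, -2)

D = (26, -2)
E = (7, -10)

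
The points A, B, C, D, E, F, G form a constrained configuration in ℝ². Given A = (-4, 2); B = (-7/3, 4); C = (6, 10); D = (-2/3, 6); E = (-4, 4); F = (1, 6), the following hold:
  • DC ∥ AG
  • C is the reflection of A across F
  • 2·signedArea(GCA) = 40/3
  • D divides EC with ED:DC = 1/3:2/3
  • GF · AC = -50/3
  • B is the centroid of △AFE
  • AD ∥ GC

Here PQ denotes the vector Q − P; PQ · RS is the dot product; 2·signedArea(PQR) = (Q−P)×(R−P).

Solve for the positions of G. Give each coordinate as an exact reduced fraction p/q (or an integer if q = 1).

1. G_x = 8/3  [AD ∥ GC ∩ DC ∥ AG]
2. G_y = 6  [AD ∥ GC ∩ DC ∥ AG]
   → G = (8/3, 6)

G = (8/3, 6)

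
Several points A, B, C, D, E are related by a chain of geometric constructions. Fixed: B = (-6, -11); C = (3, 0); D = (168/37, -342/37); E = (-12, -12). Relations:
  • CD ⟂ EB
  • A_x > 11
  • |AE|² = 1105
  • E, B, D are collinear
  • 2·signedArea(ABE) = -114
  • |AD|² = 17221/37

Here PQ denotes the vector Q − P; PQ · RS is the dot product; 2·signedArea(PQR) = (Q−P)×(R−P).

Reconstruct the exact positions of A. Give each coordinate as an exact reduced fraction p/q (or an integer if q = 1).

1. A_x = 12  [line 1·x + -6·y + 54 = 0 ∩ |AE|² = 1105]
2. A_y = 11  [line 1·x + -6·y + 54 = 0 ∩ |AE|² = 1105]
   → A = (12, 11)

A = (12, 11)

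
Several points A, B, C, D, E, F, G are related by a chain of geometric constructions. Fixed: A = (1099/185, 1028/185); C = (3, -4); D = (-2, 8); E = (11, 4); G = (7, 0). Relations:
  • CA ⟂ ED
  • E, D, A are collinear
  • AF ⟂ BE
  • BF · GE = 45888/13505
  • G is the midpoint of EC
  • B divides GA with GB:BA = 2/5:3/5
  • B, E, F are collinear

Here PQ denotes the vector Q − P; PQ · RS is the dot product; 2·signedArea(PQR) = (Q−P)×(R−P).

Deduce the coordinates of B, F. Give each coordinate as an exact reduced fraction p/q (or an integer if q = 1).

B = (6083/925, 2056/925)
F = (484979/67525, 166528/67525)

1. B_x = 6083/925  [B divides GA with GB:BA = 2/5:3/5]
2. B_y = 2056/925  [B divides GA with GB:BA = 2/5:3/5]
   → B = (6083/925, 2056/925)
3. F_x = 484979/67525  [B, E, F are collinear ∩ AF ⟂ BE]
4. F_y = 166528/67525  [B, E, F are collinear ∩ AF ⟂ BE]
   → F = (484979/67525, 166528/67525)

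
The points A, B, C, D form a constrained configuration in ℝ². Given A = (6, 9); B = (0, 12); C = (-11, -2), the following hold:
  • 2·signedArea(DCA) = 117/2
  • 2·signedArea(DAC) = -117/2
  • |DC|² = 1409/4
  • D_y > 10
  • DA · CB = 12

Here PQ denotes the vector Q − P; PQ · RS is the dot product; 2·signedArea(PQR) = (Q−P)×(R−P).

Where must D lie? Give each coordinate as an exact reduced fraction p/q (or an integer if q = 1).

1. D_x = 3  [2·signedArea(DAC) = -117/2 ∩ DA · CB = 12]
2. D_y = 21/2  [2·signedArea(DAC) = -117/2 ∩ DA · CB = 12]
   → D = (3, 21/2)

D = (3, 21/2)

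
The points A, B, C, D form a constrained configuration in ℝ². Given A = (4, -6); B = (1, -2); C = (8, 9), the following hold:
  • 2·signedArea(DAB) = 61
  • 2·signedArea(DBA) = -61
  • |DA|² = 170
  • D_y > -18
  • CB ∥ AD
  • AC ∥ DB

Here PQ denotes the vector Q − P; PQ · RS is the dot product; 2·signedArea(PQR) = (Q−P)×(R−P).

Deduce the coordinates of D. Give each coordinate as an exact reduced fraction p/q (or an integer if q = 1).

D = (-3, -17)

1. D_x = -3  [AC ∥ DB ∩ CB ∥ AD]
2. D_y = -17  [AC ∥ DB ∩ CB ∥ AD]
   → D = (-3, -17)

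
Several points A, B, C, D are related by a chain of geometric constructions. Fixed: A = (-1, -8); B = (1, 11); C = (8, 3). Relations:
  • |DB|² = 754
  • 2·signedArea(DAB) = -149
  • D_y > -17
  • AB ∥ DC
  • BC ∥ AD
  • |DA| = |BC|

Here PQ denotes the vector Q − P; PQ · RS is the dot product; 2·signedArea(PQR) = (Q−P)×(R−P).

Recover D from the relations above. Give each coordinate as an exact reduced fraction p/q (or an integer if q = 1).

1. D_x = 6  [AB ∥ DC ∩ BC ∥ AD]
2. D_y = -16  [AB ∥ DC ∩ BC ∥ AD]
   → D = (6, -16)

D = (6, -16)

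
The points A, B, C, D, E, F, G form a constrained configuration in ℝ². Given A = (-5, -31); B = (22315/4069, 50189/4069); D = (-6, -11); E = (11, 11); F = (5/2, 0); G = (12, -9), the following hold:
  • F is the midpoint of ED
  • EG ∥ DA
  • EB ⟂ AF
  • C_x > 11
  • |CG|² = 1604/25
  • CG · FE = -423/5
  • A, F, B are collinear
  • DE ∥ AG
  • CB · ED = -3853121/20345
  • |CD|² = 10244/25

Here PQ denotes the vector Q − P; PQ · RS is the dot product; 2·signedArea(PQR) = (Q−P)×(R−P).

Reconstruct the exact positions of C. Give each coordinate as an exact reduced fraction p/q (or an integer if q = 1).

1. C_x = 58/5  [line -17/2·x + -11·y + 438/5 = 0 ∩ |CD|² = 10244/25]
2. C_y = -1  [line -17/2·x + -11·y + 438/5 = 0 ∩ |CD|² = 10244/25]
   → C = (58/5, -1)

C = (58/5, -1)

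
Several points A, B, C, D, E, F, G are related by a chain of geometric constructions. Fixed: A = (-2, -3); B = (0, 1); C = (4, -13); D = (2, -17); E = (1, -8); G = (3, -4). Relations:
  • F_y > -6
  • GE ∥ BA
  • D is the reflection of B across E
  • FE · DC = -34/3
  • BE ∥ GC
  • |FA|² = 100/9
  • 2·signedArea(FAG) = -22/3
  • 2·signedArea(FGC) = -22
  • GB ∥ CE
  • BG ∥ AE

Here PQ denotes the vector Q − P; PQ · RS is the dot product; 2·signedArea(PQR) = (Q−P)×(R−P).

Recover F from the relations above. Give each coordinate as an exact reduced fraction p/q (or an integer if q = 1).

F = (2/3, -5)

1. F_x = 2/3  [FE · DC = -34/3 ∩ 2·signedArea(FGC) = -22]
2. F_y = -5  [FE · DC = -34/3 ∩ 2·signedArea(FGC) = -22]
   → F = (2/3, -5)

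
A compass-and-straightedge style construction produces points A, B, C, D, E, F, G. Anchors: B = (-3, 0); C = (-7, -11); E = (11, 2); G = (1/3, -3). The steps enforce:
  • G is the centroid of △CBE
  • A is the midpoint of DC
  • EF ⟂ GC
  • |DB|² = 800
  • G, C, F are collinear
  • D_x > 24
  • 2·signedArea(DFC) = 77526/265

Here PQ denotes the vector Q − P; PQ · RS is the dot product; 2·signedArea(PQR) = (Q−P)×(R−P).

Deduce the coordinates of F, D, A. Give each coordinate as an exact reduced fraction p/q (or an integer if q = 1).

1. F_x = 2039/265  [G, C, F are collinear ∩ EF ⟂ GC]
2. F_y = 1333/265  [G, C, F are collinear ∩ EF ⟂ GC]
   → F = (2039/265, 1333/265)
3. D_x = 25  [line 4248/265·x + -3894/265·y + -90624/265 = 0 ∩ |DB|² = 800]
4. D_y = 4  [line 4248/265·x + -3894/265·y + -90624/265 = 0 ∩ |DB|² = 800]
   → D = (25, 4)
5. A_x = 9  [A is the midpoint of DC]
6. A_y = -7/2  [A is the midpoint of DC]
   → A = (9, -7/2)

A = (9, -7/2)
D = (25, 4)
F = (2039/265, 1333/265)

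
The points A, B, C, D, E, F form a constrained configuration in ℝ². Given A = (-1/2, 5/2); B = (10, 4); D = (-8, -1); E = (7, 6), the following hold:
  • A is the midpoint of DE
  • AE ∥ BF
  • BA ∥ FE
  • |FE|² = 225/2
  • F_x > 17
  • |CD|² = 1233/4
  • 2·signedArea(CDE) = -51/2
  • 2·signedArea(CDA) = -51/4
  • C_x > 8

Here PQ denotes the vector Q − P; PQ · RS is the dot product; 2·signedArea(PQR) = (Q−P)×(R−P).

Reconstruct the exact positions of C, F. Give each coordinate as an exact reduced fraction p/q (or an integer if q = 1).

1. C_x = 17/2  [line -7·x + 15·y + -31/2 = 0 ∩ |CD|² = 1233/4]
2. C_y = 5  [line -7·x + 15·y + -31/2 = 0 ∩ |CD|² = 1233/4]
   → C = (17/2, 5)
3. F_x = 35/2  [BA ∥ FE ∩ AE ∥ BF]
4. F_y = 15/2  [BA ∥ FE ∩ AE ∥ BF]
   → F = (35/2, 15/2)

C = (17/2, 5)
F = (35/2, 15/2)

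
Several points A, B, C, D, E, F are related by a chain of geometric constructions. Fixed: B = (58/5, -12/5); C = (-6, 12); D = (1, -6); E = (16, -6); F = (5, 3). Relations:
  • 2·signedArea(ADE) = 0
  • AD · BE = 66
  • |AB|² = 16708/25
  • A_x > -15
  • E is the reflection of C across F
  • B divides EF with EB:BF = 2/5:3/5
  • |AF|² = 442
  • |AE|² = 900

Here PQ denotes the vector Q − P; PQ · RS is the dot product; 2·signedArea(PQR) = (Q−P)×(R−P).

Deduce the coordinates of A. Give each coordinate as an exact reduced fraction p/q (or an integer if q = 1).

1. A_x = -14  [2·signedArea(ADE) = 0 ∩ AD · BE = 66]
2. A_y = -6  [2·signedArea(ADE) = 0 ∩ AD · BE = 66]
   → A = (-14, -6)

A = (-14, -6)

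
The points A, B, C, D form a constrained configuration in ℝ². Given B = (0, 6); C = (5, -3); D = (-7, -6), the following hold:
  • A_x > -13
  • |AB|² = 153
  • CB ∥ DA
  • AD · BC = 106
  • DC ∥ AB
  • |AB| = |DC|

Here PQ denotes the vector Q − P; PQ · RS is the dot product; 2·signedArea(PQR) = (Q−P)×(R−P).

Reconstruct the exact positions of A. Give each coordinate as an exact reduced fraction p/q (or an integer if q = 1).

A = (-12, 3)

1. A_x = -12  [DC ∥ AB ∩ CB ∥ DA]
2. A_y = 3  [DC ∥ AB ∩ CB ∥ DA]
   → A = (-12, 3)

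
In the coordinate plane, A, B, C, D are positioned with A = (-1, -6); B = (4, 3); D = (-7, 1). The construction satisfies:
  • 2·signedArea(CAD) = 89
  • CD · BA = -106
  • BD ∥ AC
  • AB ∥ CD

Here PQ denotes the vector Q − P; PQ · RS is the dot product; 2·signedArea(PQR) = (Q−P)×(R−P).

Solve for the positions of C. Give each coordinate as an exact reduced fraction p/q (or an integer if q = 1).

C = (-12, -8)

1. C_x = -12  [AB ∥ CD ∩ BD ∥ AC]
2. C_y = -8  [AB ∥ CD ∩ BD ∥ AC]
   → C = (-12, -8)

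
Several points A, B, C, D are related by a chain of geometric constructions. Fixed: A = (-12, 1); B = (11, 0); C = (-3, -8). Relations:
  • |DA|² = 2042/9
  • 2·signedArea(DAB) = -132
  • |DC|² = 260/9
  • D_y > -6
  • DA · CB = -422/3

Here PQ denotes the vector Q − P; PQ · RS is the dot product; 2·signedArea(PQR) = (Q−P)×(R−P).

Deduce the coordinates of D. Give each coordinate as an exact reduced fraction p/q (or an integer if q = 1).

D = (5/3, -16/3)

1. D_x = 5/3  [2·signedArea(DAB) = -132 ∩ DA · CB = -422/3]
2. D_y = -16/3  [2·signedArea(DAB) = -132 ∩ DA · CB = -422/3]
   → D = (5/3, -16/3)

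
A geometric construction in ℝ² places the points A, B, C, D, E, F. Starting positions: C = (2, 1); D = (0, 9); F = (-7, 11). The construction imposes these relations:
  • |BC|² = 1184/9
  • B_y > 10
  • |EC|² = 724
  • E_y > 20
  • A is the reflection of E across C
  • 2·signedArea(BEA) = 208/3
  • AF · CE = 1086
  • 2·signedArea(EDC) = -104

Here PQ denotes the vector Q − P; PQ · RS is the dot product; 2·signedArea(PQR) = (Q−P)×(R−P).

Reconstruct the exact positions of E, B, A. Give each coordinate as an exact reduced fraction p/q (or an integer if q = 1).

A = (20, -19)
B = (-14/3, 31/3)
E = (-16, 21)

1. E_x = -16  [line 8·x + 2·y + 86 = 0 ∩ |EC|² = 724]
2. E_y = 21  [line 8·x + 2·y + 86 = 0 ∩ |EC|² = 724]
   → E = (-16, 21)
3. A_x = 20  [A is the reflection of E across C]
4. A_y = -19  [A is the reflection of E across C]
   → A = (20, -19)
5. B_x = -14/3  [line 40·x + 36·y + -556/3 = 0 ∩ |BC|² = 1184/9]
6. B_y = 31/3  [line 40·x + 36·y + -556/3 = 0 ∩ |BC|² = 1184/9]
   → B = (-14/3, 31/3)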